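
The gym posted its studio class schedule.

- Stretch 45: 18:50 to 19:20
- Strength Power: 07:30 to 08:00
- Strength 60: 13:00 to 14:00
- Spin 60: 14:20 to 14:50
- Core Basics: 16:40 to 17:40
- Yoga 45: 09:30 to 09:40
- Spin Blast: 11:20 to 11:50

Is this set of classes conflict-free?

Yes

Sorted by start: Strength Power, Yoga 45, Spin Blast, Strength 60, Spin 60, Core Basics, Stretch 45.
Yoga 45 starts after Strength Power ends; Strength Power is clear from here.
Spin Blast starts after Yoga 45 ends; Yoga 45 is clear from here.
Strength 60 starts after Spin Blast ends; Spin Blast is clear from here.
Spin 60 starts after Strength 60 ends; Strength 60 is clear from here.
Core Basics starts after Spin 60 ends; Spin 60 is clear from here.
Stretch 45 starts after Core Basics ends.
Every pair is clear; the schedule has no overlaps.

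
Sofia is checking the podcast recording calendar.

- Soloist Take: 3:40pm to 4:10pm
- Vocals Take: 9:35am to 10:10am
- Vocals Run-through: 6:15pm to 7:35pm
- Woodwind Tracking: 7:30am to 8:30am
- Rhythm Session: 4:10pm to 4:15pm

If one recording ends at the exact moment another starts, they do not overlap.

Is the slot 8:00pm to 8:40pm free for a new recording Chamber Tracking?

Yes — the slot is free

Woodwind Tracking: ends 8:30am at or before Chamber Tracking starts 8:00pm → clear.
Vocals Take: ends 10:10am at or before Chamber Tracking starts 8:00pm → clear.
Soloist Take: ends 4:10pm at or before Chamber Tracking starts 8:00pm → clear.
Rhythm Session: ends 4:15pm at or before Chamber Tracking starts 8:00pm → clear.
Vocals Run-through: ends 7:35pm at or before Chamber Tracking starts 8:00pm → clear.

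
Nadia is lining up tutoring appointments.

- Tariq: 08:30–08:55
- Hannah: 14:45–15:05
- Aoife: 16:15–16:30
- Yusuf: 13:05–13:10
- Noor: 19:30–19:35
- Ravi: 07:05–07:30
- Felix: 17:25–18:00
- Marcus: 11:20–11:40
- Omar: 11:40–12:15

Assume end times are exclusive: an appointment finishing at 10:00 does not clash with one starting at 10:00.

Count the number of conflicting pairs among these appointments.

Sorted by start: Ravi, Tariq, Marcus, Omar, Yusuf, Hannah, Aoife, Felix, Noor.
Tariq starts after Ravi ends, so Ravi has no further overlaps.
Marcus starts after Tariq ends, so Tariq has no further overlaps.
Omar starts exactly when Marcus ends (back-to-back, no overlap), so Marcus has no further overlaps.
Yusuf starts after Omar ends, so Omar has no further overlaps.
Hannah starts after Yusuf ends, so Yusuf has no further overlaps.
Aoife starts after Hannah ends, so Hannah has no further overlaps.
Felix starts after Aoife ends, so Aoife has no further overlaps.
Noor starts after Felix ends.
No pair overlaps.

0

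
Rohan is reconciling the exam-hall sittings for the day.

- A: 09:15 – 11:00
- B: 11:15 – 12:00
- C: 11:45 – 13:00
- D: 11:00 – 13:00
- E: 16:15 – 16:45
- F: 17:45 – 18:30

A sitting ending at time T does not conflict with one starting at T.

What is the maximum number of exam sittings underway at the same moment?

3

Walk through starts and ends in time order (an end at T is processed before a start at T):
09:15 start A → 1
11:00 end A → 0
11:00 start D → 1
11:15 start B → 2
11:45 start C → 3
12:00 end B → 2
13:00 end C → 1
13:00 end D → 0
16:15 start E → 1
16:45 end E → 0
17:45 start F → 1
18:30 end F → 0
Peak is 3, at 11:45 (B, C, D).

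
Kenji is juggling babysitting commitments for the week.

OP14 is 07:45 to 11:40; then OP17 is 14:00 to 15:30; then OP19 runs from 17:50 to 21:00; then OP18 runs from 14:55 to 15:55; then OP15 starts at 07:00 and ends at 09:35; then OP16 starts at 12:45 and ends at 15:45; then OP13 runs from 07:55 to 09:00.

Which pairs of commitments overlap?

Sorted by start: OP15, OP14, OP13, OP16, OP17, OP18, OP19.
OP14 starts before OP15 ends → OP15 and OP14 overlap.
OP13 starts before OP15 ends → OP15 and OP13 overlap.
OP16 starts after OP15 ends, so nothing later overlaps OP15 either.
OP13 starts before OP14 ends → OP14 and OP13 overlap.
OP16 starts after OP14 ends, so nothing later overlaps OP14 either.
OP16 starts after OP13 ends, so nothing later overlaps OP13 either.
OP17 starts before OP16 ends → OP16 and OP17 overlap.
OP18 starts before OP16 ends → OP16 and OP18 overlap.
OP19 starts after OP16 ends.
OP18 starts before OP17 ends → OP17 and OP18 overlap.
OP19 starts after OP17 ends.
OP19 starts after OP18 ends.

OP13 & OP14, OP13 & OP15, OP14 & OP15, OP16 & OP17, OP16 & OP18, OP17 & OP18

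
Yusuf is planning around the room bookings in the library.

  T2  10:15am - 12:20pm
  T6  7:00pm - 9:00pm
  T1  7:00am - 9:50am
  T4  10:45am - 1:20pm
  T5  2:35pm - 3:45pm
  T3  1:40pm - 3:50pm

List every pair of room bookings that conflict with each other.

Check each pair: they overlap iff neither finishes before the other starts.
Sorted by start: T1, T2, T4, T3, T5, T6.
T2 starts after T1 ends; T1 is clear from here.
T4 starts before T2 ends → T2 and T4 overlap.
T3 starts after T2 ends; T2 is clear from here.
T3 starts after T4 ends; T4 is clear from here.
T5 starts before T3 ends → T3 and T5 overlap.
T6 starts after T3 ends.
T6 starts after T5 ends.

T2 & T4, T3 & T5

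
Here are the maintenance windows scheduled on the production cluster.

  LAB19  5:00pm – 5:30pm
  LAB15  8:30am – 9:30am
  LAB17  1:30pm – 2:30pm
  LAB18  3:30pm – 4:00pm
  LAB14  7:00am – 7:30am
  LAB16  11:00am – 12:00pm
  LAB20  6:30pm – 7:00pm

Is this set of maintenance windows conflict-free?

Yes

Sorted by start: LAB14, LAB15, LAB16, LAB17, LAB18, LAB19, LAB20.
LAB15 starts after LAB14 ends — done with LAB14.
LAB16 starts after LAB15 ends — done with LAB15.
LAB17 starts after LAB16 ends — done with LAB16.
LAB18 starts after LAB17 ends — done with LAB17.
LAB19 starts after LAB18 ends — done with LAB18.
LAB20 starts after LAB19 ends.
Every pair is clear; the schedule has no overlaps.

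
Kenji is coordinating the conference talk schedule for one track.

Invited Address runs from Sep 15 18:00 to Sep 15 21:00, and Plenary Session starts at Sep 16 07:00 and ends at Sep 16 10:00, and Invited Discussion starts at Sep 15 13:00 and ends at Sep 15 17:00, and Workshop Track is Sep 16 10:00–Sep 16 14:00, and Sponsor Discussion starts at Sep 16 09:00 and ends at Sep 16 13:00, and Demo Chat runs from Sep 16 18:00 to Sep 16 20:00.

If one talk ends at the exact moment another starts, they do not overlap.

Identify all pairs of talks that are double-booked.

Sorted by start: Invited Discussion, Invited Address, Plenary Session, Sponsor Discussion, Workshop Track, Demo Chat.
Invited Address starts after Invited Discussion ends — done with Invited Discussion.
Plenary Session starts after Invited Address ends — done with Invited Address.
Sponsor Discussion starts before Plenary Session ends → Plenary Session and Sponsor Discussion overlap.
Workshop Track starts exactly when Plenary Session ends (back-to-back, no overlap) — done with Plenary Session.
Workshop Track starts before Sponsor Discussion ends → Sponsor Discussion and Workshop Track overlap.
Demo Chat starts after Sponsor Discussion ends.
Demo Chat starts after Workshop Track ends.

Plenary Session & Sponsor Discussion, Sponsor Discussion & Workshop Track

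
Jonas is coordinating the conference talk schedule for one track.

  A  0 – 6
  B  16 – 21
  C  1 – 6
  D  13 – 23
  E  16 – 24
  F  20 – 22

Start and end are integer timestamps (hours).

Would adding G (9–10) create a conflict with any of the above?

A: ends 6 at or before G starts 9 → clear.
C: ends 6 at or before G starts 9 → clear.
D: starts 13 at or after G ends 10 → clear.
B: starts 16 at or after G ends 10 → clear.
E: starts 16 at or after G ends 10 → clear.
F: starts 20 at or after G ends 10 → clear.

No — it doesn't clash with anything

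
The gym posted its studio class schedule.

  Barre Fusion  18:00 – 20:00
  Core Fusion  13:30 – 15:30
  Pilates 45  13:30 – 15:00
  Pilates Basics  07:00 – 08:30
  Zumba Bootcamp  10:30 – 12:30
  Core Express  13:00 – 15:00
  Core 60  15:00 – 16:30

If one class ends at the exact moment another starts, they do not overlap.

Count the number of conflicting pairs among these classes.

4

Sorted by start: Pilates Basics, Zumba Bootcamp, Core Express, Core Fusion, Pilates 45, Core 60, Barre Fusion.
Zumba Bootcamp starts after Pilates Basics ends, so nothing later overlaps Pilates Basics either.
Core Express starts after Zumba Bootcamp ends, so nothing later overlaps Zumba Bootcamp either.
Core Fusion starts before Core Express ends → Core Express and Core Fusion overlap.
Pilates 45 starts before Core Express ends → Core Express and Pilates 45 overlap.
Core 60 starts exactly when Core Express ends (back-to-back, no overlap), so nothing later overlaps Core Express either.
Pilates 45 starts before Core Fusion ends → Core Fusion and Pilates 45 overlap.
Core 60 starts before Core Fusion ends → Core Fusion and Core 60 overlap.
Barre Fusion starts after Core Fusion ends.
Core 60 starts exactly when Pilates 45 ends (back-to-back, no overlap), so nothing later overlaps Pilates 45 either.
Barre Fusion starts after Core 60 ends.
Overlapping pairs: Core 60 & Core Fusion, Core Express & Core Fusion, Core Express & Pilates 45, Core Fusion & Pilates 45 — 4 in total.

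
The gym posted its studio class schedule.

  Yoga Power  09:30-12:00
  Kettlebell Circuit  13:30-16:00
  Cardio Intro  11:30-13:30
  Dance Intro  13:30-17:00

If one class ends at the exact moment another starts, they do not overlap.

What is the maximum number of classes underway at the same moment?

Sweep the timeline, counting +1 at each start and −1 at each end (ends before starts at a tie):
09:30 start Yoga Power → 1
11:30 start Cardio Intro → 2
12:00 end Yoga Power → 1
13:30 end Cardio Intro → 0
13:30 start Dance Intro → 1
13:30 start Kettlebell Circuit → 2
16:00 end Kettlebell Circuit → 1
17:00 end Dance Intro → 0
Peak is 2, at 11:30 (Cardio Intro, Yoga Power).

2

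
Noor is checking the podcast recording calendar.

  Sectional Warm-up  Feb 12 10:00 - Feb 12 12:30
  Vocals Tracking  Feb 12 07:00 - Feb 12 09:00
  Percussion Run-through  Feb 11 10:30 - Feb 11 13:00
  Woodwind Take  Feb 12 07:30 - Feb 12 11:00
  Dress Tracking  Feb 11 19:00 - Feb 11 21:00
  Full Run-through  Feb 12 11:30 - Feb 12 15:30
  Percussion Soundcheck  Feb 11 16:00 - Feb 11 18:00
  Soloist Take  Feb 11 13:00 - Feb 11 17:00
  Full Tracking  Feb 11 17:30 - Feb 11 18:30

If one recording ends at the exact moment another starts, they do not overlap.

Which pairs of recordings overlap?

Full Run-through & Sectional Warm-up, Full Tracking & Percussion Soundcheck, Percussion Soundcheck & Soloist Take, Sectional Warm-up & Woodwind Take, Vocals Tracking & Woodwind Take

Sorted by start: Percussion Run-through, Soloist Take, Percussion Soundcheck, Full Tracking, Dress Tracking, Vocals Tracking, Woodwind Take, Sectional Warm-up, Full Run-through.
Soloist Take starts exactly when Percussion Run-through ends (back-to-back, no overlap), so nothing later overlaps Percussion Run-through either.
Percussion Soundcheck starts before Soloist Take ends → Soloist Take and Percussion Soundcheck overlap.
Full Tracking starts after Soloist Take ends, so nothing later overlaps Soloist Take either.
Full Tracking starts before Percussion Soundcheck ends → Percussion Soundcheck and Full Tracking overlap.
Dress Tracking starts after Percussion Soundcheck ends, so nothing later overlaps Percussion Soundcheck either.
Dress Tracking starts after Full Tracking ends, so nothing later overlaps Full Tracking either.
Vocals Tracking starts after Dress Tracking ends, so nothing later overlaps Dress Tracking either.
Woodwind Take starts before Vocals Tracking ends → Vocals Tracking and Woodwind Take overlap.
Sectional Warm-up starts after Vocals Tracking ends, so nothing later overlaps Vocals Tracking either.
Sectional Warm-up starts before Woodwind Take ends → Woodwind Take and Sectional Warm-up overlap.
Full Run-through starts after Woodwind Take ends.
Full Run-through starts before Sectional Warm-up ends → Sectional Warm-up and Full Run-through overlap.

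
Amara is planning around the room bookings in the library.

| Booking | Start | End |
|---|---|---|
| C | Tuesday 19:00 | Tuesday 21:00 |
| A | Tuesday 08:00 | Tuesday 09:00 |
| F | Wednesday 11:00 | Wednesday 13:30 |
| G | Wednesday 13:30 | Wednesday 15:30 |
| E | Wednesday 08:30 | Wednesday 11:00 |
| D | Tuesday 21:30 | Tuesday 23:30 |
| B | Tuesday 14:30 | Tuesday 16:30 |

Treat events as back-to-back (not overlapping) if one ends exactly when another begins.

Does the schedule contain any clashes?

No

Sorted by start: A, B, C, D, E, F, G.
B starts after A ends — done with A.
C starts after B ends — done with B.
D starts after C ends — done with C.
E starts after D ends — done with D.
F starts exactly when E ends (back-to-back, no overlap) — done with E.
G starts exactly when F ends (back-to-back, no overlap).
Every pair is clear; the schedule has no overlaps.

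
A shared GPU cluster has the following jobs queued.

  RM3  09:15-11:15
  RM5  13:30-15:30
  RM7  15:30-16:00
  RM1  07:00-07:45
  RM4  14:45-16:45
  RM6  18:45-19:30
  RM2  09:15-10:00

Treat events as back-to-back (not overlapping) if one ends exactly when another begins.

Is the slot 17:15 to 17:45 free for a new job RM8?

RM1: ends 07:45 at or before RM8 starts 17:15 → clear.
RM2: ends 10:00 at or before RM8 starts 17:15 → clear.
RM3: ends 11:15 at or before RM8 starts 17:15 → clear.
RM5: ends 15:30 at or before RM8 starts 17:15 → clear.
RM4: ends 16:45 at or before RM8 starts 17:15 → clear.
RM7: ends 16:00 at or before RM8 starts 17:15 → clear.
RM6: starts 18:45 at or after RM8 ends 17:45 → clear.

Yes — the slot is free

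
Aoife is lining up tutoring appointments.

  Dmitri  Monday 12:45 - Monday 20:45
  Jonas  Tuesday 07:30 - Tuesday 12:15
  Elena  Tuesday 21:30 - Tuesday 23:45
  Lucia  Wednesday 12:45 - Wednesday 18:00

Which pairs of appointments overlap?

no overlapping pairs

Sorted by start: Dmitri, Jonas, Elena, Lucia.
Jonas starts after Dmitri ends; Dmitri is clear from here.
Elena starts after Jonas ends; Jonas is clear from here.
Lucia starts after Elena ends.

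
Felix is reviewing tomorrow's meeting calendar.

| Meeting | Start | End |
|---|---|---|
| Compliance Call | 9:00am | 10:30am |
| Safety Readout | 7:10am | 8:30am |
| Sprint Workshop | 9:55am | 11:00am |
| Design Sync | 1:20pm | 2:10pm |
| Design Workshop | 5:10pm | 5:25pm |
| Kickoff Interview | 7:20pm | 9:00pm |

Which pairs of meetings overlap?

Sorted by start: Safety Readout, Compliance Call, Sprint Workshop, Design Sync, Design Workshop, Kickoff Interview.
Compliance Call starts after Safety Readout ends, so nothing later overlaps Safety Readout either.
Sprint Workshop starts before Compliance Call ends → Compliance Call and Sprint Workshop overlap.
Design Sync starts after Compliance Call ends, so nothing later overlaps Compliance Call either.
Design Sync starts after Sprint Workshop ends, so nothing later overlaps Sprint Workshop either.
Design Workshop starts after Design Sync ends, so nothing later overlaps Design Sync either.
Kickoff Interview starts after Design Workshop ends.

Compliance Call & Sprint Workshop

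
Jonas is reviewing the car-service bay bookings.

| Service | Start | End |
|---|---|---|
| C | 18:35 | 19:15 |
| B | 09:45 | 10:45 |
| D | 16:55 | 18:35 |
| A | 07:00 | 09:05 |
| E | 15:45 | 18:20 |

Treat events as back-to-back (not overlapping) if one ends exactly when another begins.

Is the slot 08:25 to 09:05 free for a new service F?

A: starts 07:00 before F ends 09:05, and ends 09:05 after F starts 08:25 → overlap.
B: starts 09:45 at or after F ends 09:05 → clear.
E: starts 15:45 at or after F ends 09:05 → clear.
D: starts 16:55 at or after F ends 09:05 → clear.
C: starts 18:35 at or after F ends 09:05 → clear.
F overlaps A.

No — it overlaps A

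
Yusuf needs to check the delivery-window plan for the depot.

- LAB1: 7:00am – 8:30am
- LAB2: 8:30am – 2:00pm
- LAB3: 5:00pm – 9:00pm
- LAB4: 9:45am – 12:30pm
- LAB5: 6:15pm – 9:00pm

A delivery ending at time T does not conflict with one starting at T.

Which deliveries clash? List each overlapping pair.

LAB2 & LAB4, LAB3 & LAB5

Check each pair: they overlap iff neither finishes before the other starts.
Sorted by start: LAB1, LAB2, LAB4, LAB3, LAB5.
LAB2 starts exactly when LAB1 ends (back-to-back, no overlap), so nothing later overlaps LAB1 either.
LAB4 starts before LAB2 ends → LAB2 and LAB4 overlap.
LAB3 starts after LAB2 ends, so nothing later overlaps LAB2 either.
LAB3 starts after LAB4 ends, so nothing later overlaps LAB4 either.
LAB5 starts before LAB3 ends → LAB3 and LAB5 overlap.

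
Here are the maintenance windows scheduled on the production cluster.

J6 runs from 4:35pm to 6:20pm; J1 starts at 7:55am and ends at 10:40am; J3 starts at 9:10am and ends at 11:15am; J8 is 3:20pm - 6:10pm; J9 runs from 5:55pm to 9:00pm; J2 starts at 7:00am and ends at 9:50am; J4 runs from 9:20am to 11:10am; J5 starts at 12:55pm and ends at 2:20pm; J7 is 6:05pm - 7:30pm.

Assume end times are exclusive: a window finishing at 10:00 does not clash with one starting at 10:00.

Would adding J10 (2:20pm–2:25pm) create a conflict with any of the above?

No — it doesn't clash with anything

J2: ends 9:50am at or before J10 starts 2:20pm → clear.
J1: ends 10:40am at or before J10 starts 2:20pm → clear.
J3: ends 11:15am at or before J10 starts 2:20pm → clear.
J4: ends 11:10am at or before J10 starts 2:20pm → clear.
J5: ends 2:20pm at or before J10 starts 2:20pm → clear.
J8: starts 3:20pm at or after J10 ends 2:25pm → clear.
J6: starts 4:35pm at or after J10 ends 2:25pm → clear.
J9: starts 5:55pm at or after J10 ends 2:25pm → clear.
J7: starts 6:05pm at or after J10 ends 2:25pm → clear.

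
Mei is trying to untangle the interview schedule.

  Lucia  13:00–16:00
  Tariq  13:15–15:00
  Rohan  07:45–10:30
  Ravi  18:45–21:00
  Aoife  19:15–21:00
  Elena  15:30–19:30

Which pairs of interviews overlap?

Two intervals overlap when each starts before the other ends.
Sorted by start: Rohan, Lucia, Tariq, Elena, Ravi, Aoife.
Lucia starts after Rohan ends, so Rohan has no further overlaps.
Tariq starts before Lucia ends → Lucia and Tariq overlap.
Elena starts before Lucia ends → Lucia and Elena overlap.
Ravi starts after Lucia ends, so Lucia has no further overlaps.
Elena starts after Tariq ends, so Tariq has no further overlaps.
Ravi starts before Elena ends → Elena and Ravi overlap.
Aoife starts before Elena ends → Elena and Aoife overlap.
Aoife starts before Ravi ends → Ravi and Aoife overlap.

Aoife & Elena, Aoife & Ravi, Elena & Lucia, Elena & Ravi, Lucia & Tariq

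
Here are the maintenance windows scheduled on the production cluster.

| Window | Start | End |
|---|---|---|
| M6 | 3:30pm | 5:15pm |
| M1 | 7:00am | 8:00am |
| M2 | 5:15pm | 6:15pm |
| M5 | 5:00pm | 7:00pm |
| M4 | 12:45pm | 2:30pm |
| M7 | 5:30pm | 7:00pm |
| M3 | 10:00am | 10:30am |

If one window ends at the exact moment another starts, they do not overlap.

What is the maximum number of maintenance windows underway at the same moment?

3

Sort all start/end points and keep a running count:
7:00am start M1 → 1
8:00am end M1 → 0
10:00am start M3 → 1
10:30am end M3 → 0
12:45pm start M4 → 1
2:30pm end M4 → 0
3:30pm start M6 → 1
5:00pm start M5 → 2
5:15pm end M6 → 1
5:15pm start M2 → 2
5:30pm start M7 → 3
6:15pm end M2 → 2
7:00pm end M5 → 1
7:00pm end M7 → 0
Peak is 3, at 5:30pm (M2, M5, M7).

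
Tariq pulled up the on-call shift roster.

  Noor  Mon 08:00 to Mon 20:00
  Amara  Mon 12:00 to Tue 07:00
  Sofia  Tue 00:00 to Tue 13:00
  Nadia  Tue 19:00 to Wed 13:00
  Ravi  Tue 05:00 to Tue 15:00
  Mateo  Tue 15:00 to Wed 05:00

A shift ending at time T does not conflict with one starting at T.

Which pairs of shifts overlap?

Sorted by start: Noor, Amara, Sofia, Ravi, Mateo, Nadia.
Amara starts before Noor ends → Noor and Amara overlap.
Sofia starts after Noor ends, so nothing later overlaps Noor either.
Sofia starts before Amara ends → Amara and Sofia overlap.
Ravi starts before Amara ends → Amara and Ravi overlap.
Mateo starts after Amara ends, so nothing later overlaps Amara either.
Ravi starts before Sofia ends → Sofia and Ravi overlap.
Mateo starts after Sofia ends, so nothing later overlaps Sofia either.
Mateo starts exactly when Ravi ends (back-to-back, no overlap), so nothing later overlaps Ravi either.
Nadia starts before Mateo ends → Mateo and Nadia overlap.

Amara & Noor, Amara & Ravi, Amara & Sofia, Mateo & Nadia, Ravi & Sofia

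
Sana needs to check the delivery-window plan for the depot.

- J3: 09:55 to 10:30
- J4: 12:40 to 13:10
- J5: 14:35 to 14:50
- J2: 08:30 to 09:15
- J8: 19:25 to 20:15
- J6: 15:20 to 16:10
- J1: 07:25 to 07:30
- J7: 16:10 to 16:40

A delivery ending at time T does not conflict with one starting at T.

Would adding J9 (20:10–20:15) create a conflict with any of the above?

Yes — it overlaps J8

J1: ends 07:30 at or before J9 starts 20:10 → clear.
J2: ends 09:15 at or before J9 starts 20:10 → clear.
J3: ends 10:30 at or before J9 starts 20:10 → clear.
J4: ends 13:10 at or before J9 starts 20:10 → clear.
J5: ends 14:50 at or before J9 starts 20:10 → clear.
J6: ends 16:10 at or before J9 starts 20:10 → clear.
J7: ends 16:40 at or before J9 starts 20:10 → clear.
J8: starts 19:25 before J9 ends 20:15, and ends 20:15 after J9 starts 20:10 → overlap.
J9 overlaps J8.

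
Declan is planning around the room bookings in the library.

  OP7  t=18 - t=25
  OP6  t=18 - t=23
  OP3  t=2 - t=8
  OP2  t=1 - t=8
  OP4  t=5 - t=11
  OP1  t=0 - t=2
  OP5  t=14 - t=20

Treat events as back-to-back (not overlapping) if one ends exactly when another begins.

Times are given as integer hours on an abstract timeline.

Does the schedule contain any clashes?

Yes

Sorted by start: OP1, OP2, OP3, OP4, OP5, OP6, OP7.
OP2 starts before OP1 ends → OP1 and OP2 overlap.
That's a conflict, so the schedule is not conflict-free.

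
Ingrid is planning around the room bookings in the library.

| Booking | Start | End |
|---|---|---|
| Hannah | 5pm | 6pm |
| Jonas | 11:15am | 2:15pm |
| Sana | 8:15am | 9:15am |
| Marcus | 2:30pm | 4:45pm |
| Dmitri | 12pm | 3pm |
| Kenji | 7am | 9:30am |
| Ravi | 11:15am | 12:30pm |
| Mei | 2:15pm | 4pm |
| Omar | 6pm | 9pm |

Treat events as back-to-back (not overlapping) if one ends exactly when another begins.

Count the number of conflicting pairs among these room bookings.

Sorted by start: Kenji, Sana, Ravi, Jonas, Dmitri, Mei, Marcus, Hannah, Omar.
Sana starts before Kenji ends → Kenji and Sana overlap.
Ravi starts after Kenji ends; Kenji is clear from here.
Ravi starts after Sana ends; Sana is clear from here.
Jonas starts before Ravi ends → Ravi and Jonas overlap.
Dmitri starts before Ravi ends → Ravi and Dmitri overlap.
Mei starts after Ravi ends; Ravi is clear from here.
Dmitri starts before Jonas ends → Jonas and Dmitri overlap.
Mei starts exactly when Jonas ends (back-to-back, no overlap); Jonas is clear from here.
Mei starts before Dmitri ends → Dmitri and Mei overlap.
Marcus starts before Dmitri ends → Dmitri and Marcus overlap.
Hannah starts after Dmitri ends; Dmitri is clear from here.
Marcus starts before Mei ends → Mei and Marcus overlap.
Hannah starts after Mei ends; Mei is clear from here.
Hannah starts after Marcus ends; Marcus is clear from here.
Omar starts exactly when Hannah ends (back-to-back, no overlap).
Overlapping pairs: Dmitri & Jonas, Dmitri & Marcus, Dmitri & Mei, Dmitri & Ravi, Jonas & Ravi, Kenji & Sana, Marcus & Mei — 7 in total.

7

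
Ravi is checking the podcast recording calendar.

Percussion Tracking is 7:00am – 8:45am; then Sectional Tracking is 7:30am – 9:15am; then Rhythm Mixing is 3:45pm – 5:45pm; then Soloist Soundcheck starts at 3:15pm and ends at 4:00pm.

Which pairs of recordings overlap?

Sorted by start: Percussion Tracking, Sectional Tracking, Soloist Soundcheck, Rhythm Mixing.
Sectional Tracking starts before Percussion Tracking ends → Percussion Tracking and Sectional Tracking overlap.
Soloist Soundcheck starts after Percussion Tracking ends, so Percussion Tracking has no further overlaps.
Soloist Soundcheck starts after Sectional Tracking ends, so Sectional Tracking has no further overlaps.
Rhythm Mixing starts before Soloist Soundcheck ends → Soloist Soundcheck and Rhythm Mixing overlap.

Percussion Tracking & Sectional Tracking, Rhythm Mixing & Soloist Soundcheck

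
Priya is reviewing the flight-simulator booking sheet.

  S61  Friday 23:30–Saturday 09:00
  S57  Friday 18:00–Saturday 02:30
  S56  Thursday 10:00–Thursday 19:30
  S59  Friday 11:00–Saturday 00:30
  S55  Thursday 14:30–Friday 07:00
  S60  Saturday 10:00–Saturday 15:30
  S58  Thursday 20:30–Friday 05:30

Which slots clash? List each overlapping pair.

Sorted by start: S56, S55, S58, S59, S57, S61, S60.
S55 starts before S56 ends → S56 and S55 overlap.
S58 starts after S56 ends; S56 is clear from here.
S58 starts before S55 ends → S55 and S58 overlap.
S59 starts after S55 ends; S55 is clear from here.
S59 starts after S58 ends; S58 is clear from here.
S57 starts before S59 ends → S59 and S57 overlap.
S61 starts before S59 ends → S59 and S61 overlap.
S60 starts after S59 ends.
S61 starts before S57 ends → S57 and S61 overlap.
S60 starts after S57 ends.
S60 starts after S61 ends.

S55 & S56, S55 & S58, S57 & S59, S57 & S61, S59 & S61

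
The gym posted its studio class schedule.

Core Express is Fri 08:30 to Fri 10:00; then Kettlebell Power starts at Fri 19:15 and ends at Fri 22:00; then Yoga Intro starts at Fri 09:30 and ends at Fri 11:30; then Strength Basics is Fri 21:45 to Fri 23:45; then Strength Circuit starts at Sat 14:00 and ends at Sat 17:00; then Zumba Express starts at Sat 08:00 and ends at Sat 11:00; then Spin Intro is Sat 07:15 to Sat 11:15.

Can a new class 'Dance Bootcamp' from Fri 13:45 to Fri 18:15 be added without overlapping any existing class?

Core Express: ends Fri 10:00 at or before Dance Bootcamp starts Fri 13:45 → clear.
Yoga Intro: ends Fri 11:30 at or before Dance Bootcamp starts Fri 13:45 → clear.
Kettlebell Power: starts Fri 19:15 at or after Dance Bootcamp ends Fri 18:15 → clear.
Strength Basics: starts Fri 21:45 at or after Dance Bootcamp ends Fri 18:15 → clear.
Spin Intro: starts Sat 07:15 at or after Dance Bootcamp ends Fri 18:15 → clear.
Zumba Express: starts Sat 08:00 at or after Dance Bootcamp ends Fri 18:15 → clear.
Strength Circuit: starts Sat 14:00 at or after Dance Bootcamp ends Fri 18:15 → clear.

Yes — the slot is free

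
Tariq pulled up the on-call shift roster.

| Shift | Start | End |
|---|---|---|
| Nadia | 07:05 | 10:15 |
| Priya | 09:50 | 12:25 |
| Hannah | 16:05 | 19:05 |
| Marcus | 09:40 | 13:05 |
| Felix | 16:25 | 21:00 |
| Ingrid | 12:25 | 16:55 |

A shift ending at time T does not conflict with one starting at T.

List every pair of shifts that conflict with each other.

Sorted by start: Nadia, Marcus, Priya, Ingrid, Hannah, Felix.
Marcus starts before Nadia ends → Nadia and Marcus overlap.
Priya starts before Nadia ends → Nadia and Priya overlap.
Ingrid starts after Nadia ends, so Nadia has no further overlaps.
Priya starts before Marcus ends → Marcus and Priya overlap.
Ingrid starts before Marcus ends → Marcus and Ingrid overlap.
Hannah starts after Marcus ends, so Marcus has no further overlaps.
Ingrid starts exactly when Priya ends (back-to-back, no overlap), so Priya has no further overlaps.
Hannah starts before Ingrid ends → Ingrid and Hannah overlap.
Felix starts before Ingrid ends → Ingrid and Felix overlap.
Felix starts before Hannah ends → Hannah and Felix overlap.

Felix & Hannah, Felix & Ingrid, Hannah & Ingrid, Ingrid & Marcus, Marcus & Nadia, Marcus & Priya, Nadia & Priya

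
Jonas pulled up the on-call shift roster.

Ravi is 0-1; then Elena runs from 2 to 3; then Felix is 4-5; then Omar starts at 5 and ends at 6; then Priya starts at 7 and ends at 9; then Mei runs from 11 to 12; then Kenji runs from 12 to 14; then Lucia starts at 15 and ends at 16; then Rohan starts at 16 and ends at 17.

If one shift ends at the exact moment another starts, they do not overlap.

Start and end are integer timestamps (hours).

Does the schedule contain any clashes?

No

Sorted by start: Ravi, Elena, Felix, Omar, Priya, Mei, Kenji, Lucia, Rohan.
Elena starts after Ravi ends, so nothing later overlaps Ravi either.
Felix starts after Elena ends, so nothing later overlaps Elena either.
Omar starts exactly when Felix ends (back-to-back, no overlap), so nothing later overlaps Felix either.
Priya starts after Omar ends, so nothing later overlaps Omar either.
Mei starts after Priya ends, so nothing later overlaps Priya either.
Kenji starts exactly when Mei ends (back-to-back, no overlap), so nothing later overlaps Mei either.
Lucia starts after Kenji ends, so nothing later overlaps Kenji either.
Rohan starts exactly when Lucia ends (back-to-back, no overlap).
Every pair is clear; the schedule has no overlaps.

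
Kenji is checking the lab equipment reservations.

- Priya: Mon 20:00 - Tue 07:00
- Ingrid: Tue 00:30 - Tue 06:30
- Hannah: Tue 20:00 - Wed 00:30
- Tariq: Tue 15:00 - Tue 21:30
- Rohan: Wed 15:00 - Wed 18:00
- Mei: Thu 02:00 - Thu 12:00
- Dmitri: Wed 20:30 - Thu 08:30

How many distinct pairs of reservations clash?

Check each pair: they overlap iff neither finishes before the other starts.
Sorted by start: Priya, Ingrid, Tariq, Hannah, Rohan, Dmitri, Mei.
Ingrid starts before Priya ends → Priya and Ingrid overlap.
Tariq starts after Priya ends, so Priya has no further overlaps.
Tariq starts after Ingrid ends, so Ingrid has no further overlaps.
Hannah starts before Tariq ends → Tariq and Hannah overlap.
Rohan starts after Tariq ends, so Tariq has no further overlaps.
Rohan starts after Hannah ends, so Hannah has no further overlaps.
Dmitri starts after Rohan ends, so Rohan has no further overlaps.
Mei starts before Dmitri ends → Dmitri and Mei overlap.
Overlapping pairs: Dmitri & Mei, Hannah & Tariq, Ingrid & Priya — 3 in total.

3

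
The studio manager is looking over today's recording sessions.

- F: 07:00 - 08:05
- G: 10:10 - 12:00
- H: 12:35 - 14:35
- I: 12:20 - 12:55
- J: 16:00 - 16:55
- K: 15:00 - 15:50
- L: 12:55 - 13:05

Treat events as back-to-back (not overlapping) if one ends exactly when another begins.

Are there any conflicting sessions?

Yes

Two intervals overlap when each starts before the other ends.
Sorted by start: F, G, I, H, L, K, J.
G starts after F ends, so nothing later overlaps F either.
I starts after G ends, so nothing later overlaps G either.
H starts before I ends → I and H overlap.
That's a conflict, so the schedule is not conflict-free.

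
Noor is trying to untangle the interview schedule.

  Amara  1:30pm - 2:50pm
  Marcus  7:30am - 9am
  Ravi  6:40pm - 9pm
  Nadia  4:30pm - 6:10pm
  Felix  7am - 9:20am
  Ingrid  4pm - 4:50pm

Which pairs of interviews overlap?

Sorted by start: Felix, Marcus, Amara, Ingrid, Nadia, Ravi.
Marcus starts before Felix ends → Felix and Marcus overlap.
Amara starts after Felix ends, so Felix has no further overlaps.
Amara starts after Marcus ends, so Marcus has no further overlaps.
Ingrid starts after Amara ends, so Amara has no further overlaps.
Nadia starts before Ingrid ends → Ingrid and Nadia overlap.
Ravi starts after Ingrid ends.
Ravi starts after Nadia ends.

Felix & Marcus, Ingrid & Nadia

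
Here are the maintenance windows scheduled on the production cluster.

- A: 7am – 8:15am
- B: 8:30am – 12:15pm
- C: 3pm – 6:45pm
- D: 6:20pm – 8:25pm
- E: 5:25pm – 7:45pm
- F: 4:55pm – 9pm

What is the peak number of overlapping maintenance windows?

Walk through starts and ends in time order (an end at T is processed before a start at T):
7am start A → 1
8:15am end A → 0
8:30am start B → 1
12:15pm end B → 0
3pm start C → 1
4:55pm start F → 2
5:25pm start E → 3
6:20pm start D → 4
6:45pm end C → 3
7:45pm end E → 2
8:25pm end D → 1
9pm end F → 0
Peak is 4, at 6:20pm (C, D, E, F).

4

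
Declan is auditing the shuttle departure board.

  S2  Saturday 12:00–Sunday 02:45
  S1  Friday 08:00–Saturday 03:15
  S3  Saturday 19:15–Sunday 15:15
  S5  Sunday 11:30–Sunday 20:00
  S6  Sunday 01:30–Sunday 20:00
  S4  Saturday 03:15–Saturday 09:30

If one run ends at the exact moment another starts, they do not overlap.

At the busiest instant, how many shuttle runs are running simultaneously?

Sort all start/end points and keep a running count:
Friday 08:00 start S1 → 1
Saturday 03:15 end S1 → 0
Saturday 03:15 start S4 → 1
Saturday 09:30 end S4 → 0
Saturday 12:00 start S2 → 1
Saturday 19:15 start S3 → 2
Sunday 01:30 start S6 → 3
Sunday 02:45 end S2 → 2
Sunday 11:30 start S5 → 3
Sunday 15:15 end S3 → 2
Sunday 20:00 end S5 → 1
Sunday 20:00 end S6 → 0
Peak is 3, at Sunday 01:30 (S2, S3, S6).

3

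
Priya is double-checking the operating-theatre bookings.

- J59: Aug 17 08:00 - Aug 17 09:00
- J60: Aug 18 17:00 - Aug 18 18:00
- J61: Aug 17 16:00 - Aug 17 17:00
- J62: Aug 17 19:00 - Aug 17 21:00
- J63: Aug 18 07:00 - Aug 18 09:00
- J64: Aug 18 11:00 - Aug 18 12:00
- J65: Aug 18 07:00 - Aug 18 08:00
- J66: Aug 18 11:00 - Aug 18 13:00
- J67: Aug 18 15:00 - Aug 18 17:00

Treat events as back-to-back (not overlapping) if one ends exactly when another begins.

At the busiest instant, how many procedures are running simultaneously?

Sort all start/end points and keep a running count:
Aug 17 08:00 start J59 → 1
Aug 17 09:00 end J59 → 0
Aug 17 16:00 start J61 → 1
Aug 17 17:00 end J61 → 0
Aug 17 19:00 start J62 → 1
Aug 17 21:00 end J62 → 0
Aug 18 07:00 start J63 → 1
Aug 18 07:00 start J65 → 2
Aug 18 08:00 end J65 → 1
Aug 18 09:00 end J63 → 0
Aug 18 11:00 start J64 → 1
Aug 18 11:00 start J66 → 2
Aug 18 12:00 end J64 → 1
Aug 18 13:00 end J66 → 0
Aug 18 15:00 start J67 → 1
Aug 18 17:00 end J67 → 0
Aug 18 17:00 start J60 → 1
Aug 18 18:00 end J60 → 0
Peak is 2, at Aug 18 07:00 (J63, J65).

2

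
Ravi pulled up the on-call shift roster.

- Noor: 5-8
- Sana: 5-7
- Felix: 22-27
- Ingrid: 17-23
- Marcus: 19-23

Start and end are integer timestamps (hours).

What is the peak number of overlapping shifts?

3

Sweep the timeline, counting +1 at each start and −1 at each end (ends before starts at a tie):
5 start Noor → 1
5 start Sana → 2
7 end Sana → 1
8 end Noor → 0
17 start Ingrid → 1
19 start Marcus → 2
22 start Felix → 3
23 end Ingrid → 2
23 end Marcus → 1
27 end Felix → 0
Peak is 3, at 22 (Felix, Ingrid, Marcus).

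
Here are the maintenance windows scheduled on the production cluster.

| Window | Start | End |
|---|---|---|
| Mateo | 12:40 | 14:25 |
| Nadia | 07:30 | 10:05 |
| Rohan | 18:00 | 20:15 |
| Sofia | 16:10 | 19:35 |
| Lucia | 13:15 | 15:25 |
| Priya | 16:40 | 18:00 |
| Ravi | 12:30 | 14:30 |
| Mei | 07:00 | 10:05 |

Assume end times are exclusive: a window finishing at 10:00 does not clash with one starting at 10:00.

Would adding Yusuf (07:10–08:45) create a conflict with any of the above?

Mei: starts 07:00 before Yusuf ends 08:45, and ends 10:05 after Yusuf starts 07:10 → overlap.
Nadia: starts 07:30 before Yusuf ends 08:45, and ends 10:05 after Yusuf starts 07:10 → overlap.
Ravi: starts 12:30 at or after Yusuf ends 08:45 → clear.
Mateo: starts 12:40 at or after Yusuf ends 08:45 → clear.
Lucia: starts 13:15 at or after Yusuf ends 08:45 → clear.
Sofia: starts 16:10 at or after Yusuf ends 08:45 → clear.
Priya: starts 16:40 at or after Yusuf ends 08:45 → clear.
Rohan: starts 18:00 at or after Yusuf ends 08:45 → clear.
Yusuf overlaps Mei, Nadia.

Yes — it overlaps Mei, Nadia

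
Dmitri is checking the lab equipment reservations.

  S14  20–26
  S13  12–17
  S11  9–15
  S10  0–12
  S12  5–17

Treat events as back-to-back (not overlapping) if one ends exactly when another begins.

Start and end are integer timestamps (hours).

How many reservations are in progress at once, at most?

3

Walk through starts and ends in time order (an end at T is processed before a start at T):
0 start S10 → 1
5 start S12 → 2
9 start S11 → 3
12 end S10 → 2
12 start S13 → 3
15 end S11 → 2
17 end S12 → 1
17 end S13 → 0
20 start S14 → 1
26 end S14 → 0
Peak is 3, at 9 (S10, S11, S12).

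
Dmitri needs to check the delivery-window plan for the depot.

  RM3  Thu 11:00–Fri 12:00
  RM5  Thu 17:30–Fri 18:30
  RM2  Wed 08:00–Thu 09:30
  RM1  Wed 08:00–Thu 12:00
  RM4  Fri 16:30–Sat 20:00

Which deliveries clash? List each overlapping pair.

Two intervals overlap when each starts before the other ends.
Sorted by start: RM1, RM2, RM3, RM5, RM4.
RM2 starts before RM1 ends → RM1 and RM2 overlap.
RM3 starts before RM1 ends → RM1 and RM3 overlap.
RM5 starts after RM1 ends, so nothing later overlaps RM1 either.
RM3 starts after RM2 ends, so nothing later overlaps RM2 either.
RM5 starts before RM3 ends → RM3 and RM5 overlap.
RM4 starts after RM3 ends.
RM4 starts before RM5 ends → RM5 and RM4 overlap.

RM1 & RM2, RM1 & RM3, RM3 & RM5, RM4 & RM5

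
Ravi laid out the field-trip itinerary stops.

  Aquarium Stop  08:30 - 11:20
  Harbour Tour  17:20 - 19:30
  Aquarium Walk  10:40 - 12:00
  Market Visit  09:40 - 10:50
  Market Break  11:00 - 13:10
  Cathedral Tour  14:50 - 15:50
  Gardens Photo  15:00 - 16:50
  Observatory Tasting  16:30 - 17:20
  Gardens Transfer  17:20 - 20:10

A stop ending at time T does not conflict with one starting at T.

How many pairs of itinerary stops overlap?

8

Sorted by start: Aquarium Stop, Market Visit, Aquarium Walk, Market Break, Cathedral Tour, Gardens Photo, Observatory Tasting, Harbour Tour, Gardens Transfer.
Market Visit starts before Aquarium Stop ends → Aquarium Stop and Market Visit overlap.
Aquarium Walk starts before Aquarium Stop ends → Aquarium Stop and Aquarium Walk overlap.
Market Break starts before Aquarium Stop ends → Aquarium Stop and Market Break overlap.
Cathedral Tour starts after Aquarium Stop ends, so Aquarium Stop has no further overlaps.
Aquarium Walk starts before Market Visit ends → Market Visit and Aquarium Walk overlap.
Market Break starts after Market Visit ends, so Market Visit has no further overlaps.
Market Break starts before Aquarium Walk ends → Aquarium Walk and Market Break overlap.
Cathedral Tour starts after Aquarium Walk ends, so Aquarium Walk has no further overlaps.
Cathedral Tour starts after Market Break ends, so Market Break has no further overlaps.
Gardens Photo starts before Cathedral Tour ends → Cathedral Tour and Gardens Photo overlap.
Observatory Tasting starts after Cathedral Tour ends, so Cathedral Tour has no further overlaps.
Observatory Tasting starts before Gardens Photo ends → Gardens Photo and Observatory Tasting overlap.
Harbour Tour starts after Gardens Photo ends, so Gardens Photo has no further overlaps.
Harbour Tour starts exactly when Observatory Tasting ends (back-to-back, no overlap), so Observatory Tasting has no further overlaps.
Gardens Transfer starts before Harbour Tour ends → Harbour Tour and Gardens Transfer overlap.
Overlapping pairs: Aquarium Stop & Aquarium Walk, Aquarium Stop & Market Break, Aquarium Stop & Market Visit, Aquarium Walk & Market Break, Aquarium Walk & Market Visit, Cathedral Tour & Gardens Photo, Gardens Photo & Observatory Tasting, Gardens Transfer & Harbour Tour — 8 in total.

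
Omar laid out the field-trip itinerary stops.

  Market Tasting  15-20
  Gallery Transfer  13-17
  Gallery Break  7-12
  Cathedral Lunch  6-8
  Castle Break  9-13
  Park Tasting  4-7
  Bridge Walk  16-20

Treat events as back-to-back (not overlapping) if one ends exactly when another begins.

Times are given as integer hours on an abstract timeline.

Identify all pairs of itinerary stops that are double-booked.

Bridge Walk & Gallery Transfer, Bridge Walk & Market Tasting, Castle Break & Gallery Break, Cathedral Lunch & Gallery Break, Cathedral Lunch & Park Tasting, Gallery Transfer & Market Tasting

Two intervals overlap when each starts before the other ends.
Sorted by start: Park Tasting, Cathedral Lunch, Gallery Break, Castle Break, Gallery Transfer, Market Tasting, Bridge Walk.
Cathedral Lunch starts before Park Tasting ends → Park Tasting and Cathedral Lunch overlap.
Gallery Break starts exactly when Park Tasting ends (back-to-back, no overlap); Park Tasting is clear from here.
Gallery Break starts before Cathedral Lunch ends → Cathedral Lunch and Gallery Break overlap.
Castle Break starts after Cathedral Lunch ends; Cathedral Lunch is clear from here.
Castle Break starts before Gallery Break ends → Gallery Break and Castle Break overlap.
Gallery Transfer starts after Gallery Break ends; Gallery Break is clear from here.
Gallery Transfer starts exactly when Castle Break ends (back-to-back, no overlap); Castle Break is clear from here.
Market Tasting starts before Gallery Transfer ends → Gallery Transfer and Market Tasting overlap.
Bridge Walk starts before Gallery Transfer ends → Gallery Transfer and Bridge Walk overlap.
Bridge Walk starts before Market Tasting ends → Market Tasting and Bridge Walk overlap.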